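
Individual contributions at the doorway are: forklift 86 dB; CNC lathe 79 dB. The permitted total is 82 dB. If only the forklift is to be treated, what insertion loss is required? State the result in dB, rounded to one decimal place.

Everything except the forklift sums to 10^(79/10) = 7.943e+07 in linear terms, 79.00 dB.
The limit corresponds to 10^(82/10) = 1.585e+08; subtracting the fixed part leaves 7.906e+07 for the forklift, i.e. 78.98 dB.
Required insertion loss = 86 − 78.98 = 7.02 dB.

7.0 dB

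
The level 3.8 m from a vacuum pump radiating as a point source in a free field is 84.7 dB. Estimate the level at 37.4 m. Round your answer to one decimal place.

64.8 dB

For a point source, L₂ = L₁ − 20·log₁₀(r₂/r₁).
L₂ = 84.7 − 20·log₁₀(37.4/3.8) = 84.7 − 19.862 = 64.84 dB.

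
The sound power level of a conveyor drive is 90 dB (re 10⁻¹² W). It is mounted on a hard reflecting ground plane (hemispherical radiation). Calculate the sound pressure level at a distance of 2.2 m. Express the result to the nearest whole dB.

75 dB

L_p = L_w − 10·log₁₀(2π·r²) with r = 2.2 m.
2π·r² = 30.41 m², 10·log₁₀ of that is 14.830 dB.
L_p = 90 − 14.830 = 75.17 dB.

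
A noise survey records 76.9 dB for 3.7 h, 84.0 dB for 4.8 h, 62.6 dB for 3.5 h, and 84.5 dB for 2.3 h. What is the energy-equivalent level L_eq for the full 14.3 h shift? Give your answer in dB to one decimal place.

The energy average is taken in the linear domain: L_eq = 10·log₁₀[(Σ tᵢ·10^(Lᵢ/10))/T], T = 14.3 h.
Σ tᵢ·10^(Lᵢ/10) = 3.7·10^(76.9/10) + 4.8·10^(84.0/10) + 3.5·10^(62.6/10) + 2.3·10^(84.5/10) = 2.042e+09.
L_eq = 10·log₁₀(2.042e+09/14.3) = 81.55 dB.

81.5 dB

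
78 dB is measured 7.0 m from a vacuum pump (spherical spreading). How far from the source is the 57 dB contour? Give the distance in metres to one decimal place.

78.5 m

For a point source L₁ − L₂ = 20·log₁₀(r₂/r₁), so r₂ = r₁·10^((L₁−L₂)/20).
r₂ = 7.0·10^((78−57)/20) = 7.0·10^(21.0/20) = 78.54 m.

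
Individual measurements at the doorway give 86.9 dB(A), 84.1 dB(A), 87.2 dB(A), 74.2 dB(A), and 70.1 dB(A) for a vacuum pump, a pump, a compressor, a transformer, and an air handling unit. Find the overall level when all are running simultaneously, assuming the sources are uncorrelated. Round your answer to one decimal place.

91.2 dB(A)

Incoherent sources combine by intensity addition: L_total = 10·log₁₀(Σ 10^(L_i/10)).
Σ 10^(L/10) = 10^(86.9/10) + 10^(84.1/10) + 10^(87.2/10) + 10^(74.2/10) + 10^(70.1/10) = 1.308e+09.
L_total = 10·log₁₀(1.308e+09) = 91.17 dB(A).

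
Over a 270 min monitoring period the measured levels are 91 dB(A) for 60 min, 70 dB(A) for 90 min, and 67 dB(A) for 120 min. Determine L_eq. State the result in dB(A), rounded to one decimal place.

84.6 dB(A)

L_eq = 10·log₁₀[(1/T)·Σ tᵢ·10^(Lᵢ/10)] with T = 270 min.
Σ tᵢ·10^(Lᵢ/10) = 60·10^(91/10) + 90·10^(70/10) + 120·10^(67/10) = 7.704e+10.
L_eq = 10·log₁₀(7.704e+10/270) = 84.55 dB(A).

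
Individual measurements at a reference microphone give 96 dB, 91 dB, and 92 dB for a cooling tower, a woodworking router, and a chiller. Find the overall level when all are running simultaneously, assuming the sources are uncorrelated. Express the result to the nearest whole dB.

98 dB

Incoherent sources combine by intensity addition: L_total = 10·log₁₀(Σ 10^(L_i/10)).
Σ 10^(L/10) = 10^(96/10) + 10^(91/10) + 10^(92/10) = 6.825e+09.
L_total = 10·log₁₀(6.825e+09) = 98.34 dB.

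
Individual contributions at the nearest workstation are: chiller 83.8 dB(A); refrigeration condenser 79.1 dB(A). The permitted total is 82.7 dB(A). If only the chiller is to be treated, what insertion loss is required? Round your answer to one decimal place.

3.6 dB

Fixed contribution from the other source: Σ 10^(L/10) = 10^(79.1/10) = 8.128e+07 (79.10 dB(A)).
To meet 82.7 dB(A) overall, the treated chiller may contribute at most 10^(82.7/10) − 8.128e+07 = 1.049e+08, i.e. 80.21 dB(A).
So the chiller must be reduced from 83.8 to 80.21 dB(A): IL = 3.59 dB.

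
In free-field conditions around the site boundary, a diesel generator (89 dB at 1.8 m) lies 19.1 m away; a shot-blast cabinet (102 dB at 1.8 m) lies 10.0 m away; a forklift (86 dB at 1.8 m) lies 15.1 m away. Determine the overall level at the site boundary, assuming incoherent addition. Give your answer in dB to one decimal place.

Apply inverse-square spreading to bring every level to the receiver, then sum 10^(L/10).
diesel generator: 89 − 20·log₁₀(19.1/1.8) = 89 − 20.52 = 68.48 dB.
shot-blast cabinet: 102 − 20·log₁₀(10.0/1.8) = 102 − 14.89 = 87.11 dB.
forklift: 86 − 20·log₁₀(15.1/1.8) = 86 − 18.47 = 67.53 dB.
Σ 10^(L/10) = 5.262e+08 → L_total = 10·log₁₀(5.262e+08) = 87.21 dB.

87.2 dB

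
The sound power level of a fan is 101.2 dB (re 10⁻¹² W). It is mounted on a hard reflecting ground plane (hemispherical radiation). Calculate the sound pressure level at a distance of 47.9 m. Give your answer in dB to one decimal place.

59.6 dB

L_p = L_w − 10·log₁₀(2π·r²) with r = 47.9 m.
2π·r² = 1.442e+04 m², 10·log₁₀ of that is 41.589 dB.
L_p = 101.2 − 41.589 = 59.61 dB.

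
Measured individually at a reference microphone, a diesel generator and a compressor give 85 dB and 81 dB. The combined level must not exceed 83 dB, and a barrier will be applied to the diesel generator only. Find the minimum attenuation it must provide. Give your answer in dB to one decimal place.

6.3 dB

Everything except the diesel generator sums to 10^(81/10) = 1.259e+08 in linear terms, 81.00 dB.
The limit corresponds to 10^(83/10) = 1.995e+08; subtracting the fixed part leaves 7.363e+07 for the diesel generator, i.e. 78.67 dB.
So the diesel generator must be reduced from 85 to 78.67 dB: IL = 6.33 dB.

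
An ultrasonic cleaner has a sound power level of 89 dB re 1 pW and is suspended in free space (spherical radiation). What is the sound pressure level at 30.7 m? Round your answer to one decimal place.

48.3 dB

Free-field spherical radiation: L_p = L_w − 10·log₁₀(4π·r²), r = 30.7 m.
4π·r² = 1.184e+04 m², 10·log₁₀ of that is 40.735 dB.
L_p = 89 − 40.735 = 48.27 dB.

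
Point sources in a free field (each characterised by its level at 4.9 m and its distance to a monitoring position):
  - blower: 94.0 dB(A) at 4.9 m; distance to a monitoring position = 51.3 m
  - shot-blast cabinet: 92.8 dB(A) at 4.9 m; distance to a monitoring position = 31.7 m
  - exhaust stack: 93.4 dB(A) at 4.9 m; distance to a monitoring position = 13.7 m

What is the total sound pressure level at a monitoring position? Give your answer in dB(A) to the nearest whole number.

First find each source's level at the receiver (point-source: −20·log₁₀(r/r_ref)), then combine on an intensity basis.
blower: 94.0 − 20·log₁₀(51.3/4.9) = 94.0 − 20.40 = 73.60 dB(A).
shot-blast cabinet: 92.8 − 20·log₁₀(31.7/4.9) = 92.8 − 16.22 = 76.58 dB(A).
exhaust stack: 93.4 − 20·log₁₀(13.7/4.9) = 93.4 − 8.93 = 84.47 dB(A).
Σ 10^(L/10) = 3.483e+08 → L_total = 10·log₁₀(3.483e+08) = 85.42 dB(A).

85 dB(A)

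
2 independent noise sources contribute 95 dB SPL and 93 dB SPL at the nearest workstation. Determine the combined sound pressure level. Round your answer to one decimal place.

Incoherent sources combine by intensity addition: L_total = 10·log₁₀(Σ 10^(L_i/10)).
Σ 10^(L/10) = 10^(95/10) + 10^(93/10) = 5.158e+09.
L_total = 10·log₁₀(5.158e+09) = 97.12 dB SPL.

97.1 dB SPL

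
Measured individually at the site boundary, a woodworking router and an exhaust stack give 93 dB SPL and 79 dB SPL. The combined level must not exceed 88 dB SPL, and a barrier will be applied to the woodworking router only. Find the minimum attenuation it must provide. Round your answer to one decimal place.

Fixed contribution from the other source: Σ 10^(L/10) = 10^(79/10) = 7.943e+07 (79.00 dB SPL).
The limit corresponds to 10^(88/10) = 6.310e+08; subtracting the fixed part leaves 5.515e+08 for the woodworking router, i.e. 87.42 dB SPL.
So the woodworking router must be reduced from 93 to 87.42 dB SPL: IL = 5.58 dB.

5.6 dB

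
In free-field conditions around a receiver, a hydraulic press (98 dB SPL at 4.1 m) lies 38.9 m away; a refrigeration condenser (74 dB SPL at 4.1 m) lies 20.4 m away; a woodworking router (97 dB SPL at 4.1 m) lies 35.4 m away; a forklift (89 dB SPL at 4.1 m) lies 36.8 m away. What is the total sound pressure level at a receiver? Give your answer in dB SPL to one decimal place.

Apply inverse-square spreading to bring every level to the receiver, then sum 10^(L/10).
hydraulic press: 98 − 20·log₁₀(38.9/4.1) = 98 − 19.54 = 78.46 dB SPL.
refrigeration condenser: 74 − 20·log₁₀(20.4/4.1) = 74 − 13.94 = 60.06 dB SPL.
woodworking router: 97 − 20·log₁₀(35.4/4.1) = 97 − 18.72 = 78.28 dB SPL.
forklift: 89 − 20·log₁₀(36.8/4.1) = 89 − 19.06 = 69.94 dB SPL.
Σ 10^(L/10) = 1.482e+08 → L_total = 10·log₁₀(1.482e+08) = 81.71 dB SPL.

81.7 dB SPL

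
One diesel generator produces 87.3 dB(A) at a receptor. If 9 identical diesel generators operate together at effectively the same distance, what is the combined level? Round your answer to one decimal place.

With 9 equal, uncorrelated contributions the intensity is 9× that of one unit, giving a rise of 10·log₁₀ 9.
L_total = 87.3 + 10·log₁₀(9) = 87.3 + 9.542 = 96.84 dB(A).

96.8 dB(A)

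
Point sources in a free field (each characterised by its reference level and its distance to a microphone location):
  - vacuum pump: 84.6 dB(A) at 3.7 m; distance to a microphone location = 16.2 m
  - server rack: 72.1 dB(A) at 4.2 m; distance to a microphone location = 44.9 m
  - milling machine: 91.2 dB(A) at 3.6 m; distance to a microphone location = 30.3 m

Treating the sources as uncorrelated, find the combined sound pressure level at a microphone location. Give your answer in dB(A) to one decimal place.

First find each source's level at the receiver (point-source: −20·log₁₀(r/r_ref)), then combine on an intensity basis.
vacuum pump: 84.6 − 20·log₁₀(16.2/3.7) = 84.6 − 12.83 = 71.77 dB(A).
server rack: 72.1 − 20·log₁₀(44.9/4.2) = 72.1 − 20.58 = 51.52 dB(A).
milling machine: 91.2 − 20·log₁₀(30.3/3.6) = 91.2 − 18.50 = 72.70 dB(A).
Σ 10^(L/10) = 3.380e+07 → L_total = 10·log₁₀(3.380e+07) = 75.29 dB(A).

75.3 dB(A)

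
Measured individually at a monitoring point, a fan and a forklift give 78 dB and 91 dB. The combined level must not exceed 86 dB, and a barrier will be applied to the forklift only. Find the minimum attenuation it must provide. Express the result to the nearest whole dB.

Fixed contribution from the other source: Σ 10^(L/10) = 10^(78/10) = 6.310e+07 (78.00 dB).
The limit corresponds to 10^(86/10) = 3.981e+08; subtracting the fixed part leaves 3.350e+08 for the forklift, i.e. 85.25 dB.
So the forklift must be reduced from 91 to 85.25 dB: IL = 5.75 dB.

6 dB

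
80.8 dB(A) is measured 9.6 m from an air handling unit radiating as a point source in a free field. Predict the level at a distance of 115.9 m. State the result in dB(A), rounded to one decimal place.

For a point source, L₂ = L₁ − 20·log₁₀(r₂/r₁).
L₂ = 80.8 − 20·log₁₀(115.9/9.6) = 80.8 − 21.636 = 59.16 dB(A).

59.2 dB(A)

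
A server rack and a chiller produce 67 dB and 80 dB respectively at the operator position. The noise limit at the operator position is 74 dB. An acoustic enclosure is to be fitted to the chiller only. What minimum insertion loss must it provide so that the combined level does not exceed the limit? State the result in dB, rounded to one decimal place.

Everything except the chiller sums to 10^(67/10) = 5.012e+06 in linear terms, 67.00 dB.
The limit corresponds to 10^(74/10) = 2.512e+07; subtracting the fixed part leaves 2.011e+07 for the chiller, i.e. 73.03 dB.
Required insertion loss = 80 − 73.03 = 6.97 dB.

7.0 dB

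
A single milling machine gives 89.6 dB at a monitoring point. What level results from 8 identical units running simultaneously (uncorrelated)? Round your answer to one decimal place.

98.6 dB

N identical incoherent sources raise the level by 10·log₁₀ N.
L_total = 89.6 + 10·log₁₀(8) = 89.6 + 9.031 = 98.63 dB.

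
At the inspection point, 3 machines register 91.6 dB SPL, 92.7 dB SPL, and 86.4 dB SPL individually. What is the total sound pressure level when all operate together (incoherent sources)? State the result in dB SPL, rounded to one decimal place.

Incoherent sources combine by intensity addition: L_total = 10·log₁₀(Σ 10^(L_i/10)).
Σ 10^(L/10) = 10^(91.6/10) + 10^(92.7/10) + 10^(86.4/10) = 3.744e+09.
L_total = 10·log₁₀(3.744e+09) = 95.73 dB SPL.

95.7 dB SPL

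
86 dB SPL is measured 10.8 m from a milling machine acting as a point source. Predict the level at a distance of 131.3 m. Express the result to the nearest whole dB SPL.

64 dB SPL

For a point source, L₂ = L₁ − 20·log₁₀(r₂/r₁).
L₂ = 86 − 20·log₁₀(131.3/10.8) = 86 − 21.697 = 64.30 dB SPL.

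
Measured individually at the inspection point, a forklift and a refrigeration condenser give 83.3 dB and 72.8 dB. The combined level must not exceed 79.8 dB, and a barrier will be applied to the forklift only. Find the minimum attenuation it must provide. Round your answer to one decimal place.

Everything except the forklift sums to 10^(72.8/10) = 1.905e+07 in linear terms, 72.80 dB.
To meet 79.8 dB overall, the treated forklift may contribute at most 10^(79.8/10) − 1.905e+07 = 7.644e+07, i.e. 78.83 dB.
Required insertion loss = 83.3 − 78.83 = 4.47 dB.

4.5 dB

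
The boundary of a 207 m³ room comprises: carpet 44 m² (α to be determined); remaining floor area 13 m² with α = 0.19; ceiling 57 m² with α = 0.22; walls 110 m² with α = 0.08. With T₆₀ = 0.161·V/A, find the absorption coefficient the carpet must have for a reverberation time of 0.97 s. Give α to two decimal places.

0.24

From T₆₀ = 0.161·V/A, the target T₆₀ = 0.97 s needs A = 0.161·207/0.97 = 34.36 m².
Absorption from the other surfaces = 13·0.19 + 57·0.22 + 110·0.08 = 23.81 m², so the carpet must supply 10.55 m² over 44 m².
α = 10.55/44 = 0.240.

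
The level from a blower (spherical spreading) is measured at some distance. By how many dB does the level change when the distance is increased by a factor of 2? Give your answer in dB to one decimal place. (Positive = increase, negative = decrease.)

-6.0 dB

With spherical spreading the level changes by −20·log₁₀(r₂/r₁).
ΔL = −20·log₁₀(2) = -6.02 dB.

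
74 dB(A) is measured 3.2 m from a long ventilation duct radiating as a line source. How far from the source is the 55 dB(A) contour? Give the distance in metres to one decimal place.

254.2 m

For a line source L₁ − L₂ = 10·log₁₀(r₂/r₁), so r₂ = r₁·10^((L₁−L₂)/10).
r₂ = 3.2·10^((74−55)/10) = 3.2·10^(19.0/10) = 254.19 m.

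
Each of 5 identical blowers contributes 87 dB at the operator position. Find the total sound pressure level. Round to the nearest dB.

L_total = L₁ + 10·log₁₀ N for N identical incoherent sources.
L_total = 87 + 10·log₁₀(5) = 87 + 6.990 = 93.99 dB.

94 dB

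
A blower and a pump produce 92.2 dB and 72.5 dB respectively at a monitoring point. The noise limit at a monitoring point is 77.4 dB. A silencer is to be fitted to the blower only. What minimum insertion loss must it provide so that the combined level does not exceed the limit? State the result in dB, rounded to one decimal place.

Everything except the blower sums to 10^(72.5/10) = 1.778e+07 in linear terms, 72.50 dB.
To meet 77.4 dB overall, the treated blower may contribute at most 10^(77.4/10) − 1.778e+07 = 3.717e+07, i.e. 75.70 dB.
So the blower must be reduced from 92.2 to 75.70 dB: IL = 16.50 dB.

16.5 dB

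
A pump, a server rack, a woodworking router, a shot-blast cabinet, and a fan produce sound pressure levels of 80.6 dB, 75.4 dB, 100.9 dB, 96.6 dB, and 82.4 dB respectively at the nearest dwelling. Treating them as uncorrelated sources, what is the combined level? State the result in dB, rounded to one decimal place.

102.4 dB

Incoherent sources combine by intensity addition: L_total = 10·log₁₀(Σ 10^(L_i/10)).
Σ 10^(L/10) = 10^(80.6/10) + 10^(75.4/10) + 10^(100.9/10) + 10^(96.6/10) + 10^(82.4/10) = 1.720e+10.
L_total = 10·log₁₀(1.720e+10) = 102.35 dB.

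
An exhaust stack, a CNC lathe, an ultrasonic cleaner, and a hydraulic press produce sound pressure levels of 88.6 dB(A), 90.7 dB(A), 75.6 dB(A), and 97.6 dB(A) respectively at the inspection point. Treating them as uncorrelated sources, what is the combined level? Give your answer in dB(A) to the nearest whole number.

99 dB(A)

Incoherent sources combine by intensity addition: L_total = 10·log₁₀(Σ 10^(L_i/10)).
Σ 10^(L/10) = 10^(88.6/10) + 10^(90.7/10) + 10^(75.6/10) + 10^(97.6/10) = 7.690e+09.
L_total = 10·log₁₀(7.690e+09) = 98.86 dB(A).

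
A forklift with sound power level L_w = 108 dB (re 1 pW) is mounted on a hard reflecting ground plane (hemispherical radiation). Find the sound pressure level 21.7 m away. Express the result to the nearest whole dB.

L_p = L_w − 10·log₁₀(2π·r²) with r = 21.7 m.
2π·r² = 2959 m², 10·log₁₀ of that is 34.711 dB.
L_p = 108 − 34.711 = 73.29 dB.

73 dB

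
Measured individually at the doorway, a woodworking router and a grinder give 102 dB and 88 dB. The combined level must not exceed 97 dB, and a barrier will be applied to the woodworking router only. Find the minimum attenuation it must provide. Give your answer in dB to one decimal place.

5.6 dB

Fixed contribution from the other source: Σ 10^(L/10) = 10^(88/10) = 6.310e+08 (88.00 dB).
The limit corresponds to 10^(97/10) = 5.012e+09; subtracting the fixed part leaves 4.381e+09 for the woodworking router, i.e. 96.42 dB.
So the woodworking router must be reduced from 102 to 96.42 dB: IL = 5.58 dB.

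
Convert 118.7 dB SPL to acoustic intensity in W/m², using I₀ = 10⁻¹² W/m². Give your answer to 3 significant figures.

0.741 W/m²

I/I₀ = 10^(118.7/10) = 7.413e+11, so I = 7.413e+11 × 10⁻¹² W/m².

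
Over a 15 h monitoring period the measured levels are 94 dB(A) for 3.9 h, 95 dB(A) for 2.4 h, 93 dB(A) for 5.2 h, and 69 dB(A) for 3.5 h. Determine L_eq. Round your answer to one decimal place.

The energy average is taken in the linear domain: L_eq = 10·log₁₀[(Σ tᵢ·10^(Lᵢ/10))/T], T = 15 h.
Σ tᵢ·10^(Lᵢ/10) = 3.9·10^(94/10) + 2.4·10^(95/10) + 5.2·10^(93/10) + 3.5·10^(69/10) = 2.779e+10.
L_eq = 10·log₁₀(2.779e+10/15) = 92.68 dB(A).

92.7 dB(A)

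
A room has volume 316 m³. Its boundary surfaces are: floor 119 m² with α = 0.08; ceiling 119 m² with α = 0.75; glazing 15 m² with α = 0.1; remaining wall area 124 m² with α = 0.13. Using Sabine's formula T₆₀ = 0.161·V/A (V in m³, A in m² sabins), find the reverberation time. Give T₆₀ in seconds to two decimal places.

Total absorption A = 119·0.08 + 119·0.75 + 15·0.1 + 124·0.13 = 116.39 m² sabins.
T₆₀ = 0.161·V/A = 0.161·316/116.39 = 0.437 s.

0.44 s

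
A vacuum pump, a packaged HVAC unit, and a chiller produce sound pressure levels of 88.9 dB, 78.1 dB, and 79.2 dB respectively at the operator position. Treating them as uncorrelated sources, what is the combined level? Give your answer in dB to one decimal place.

For uncorrelated sources the intensities add, so convert each level to linear form, sum, and take 10·log₁₀ of the total.
Σ 10^(L/10) = 10^(88.9/10) + 10^(78.1/10) + 10^(79.2/10) = 9.240e+08.
L_total = 10·log₁₀(9.240e+08) = 89.66 dB.

89.7 dB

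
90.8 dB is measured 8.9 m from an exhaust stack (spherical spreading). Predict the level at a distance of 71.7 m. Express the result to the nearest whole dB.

Spherical spreading from a point source gives a 20·log₁₀(r₂/r₁) drop.
L₂ = 90.8 − 20·log₁₀(71.7/8.9) = 90.8 − 18.123 = 72.68 dB.

73 dB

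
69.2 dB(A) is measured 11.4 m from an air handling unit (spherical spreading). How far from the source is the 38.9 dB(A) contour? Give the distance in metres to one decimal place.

373.2 m

For a point source L₁ − L₂ = 20·log₁₀(r₂/r₁), so r₂ = r₁·10^((L₁−L₂)/20).
r₂ = 11.4·10^((69.2−38.9)/20) = 11.4·10^(30.3/20) = 373.17 m.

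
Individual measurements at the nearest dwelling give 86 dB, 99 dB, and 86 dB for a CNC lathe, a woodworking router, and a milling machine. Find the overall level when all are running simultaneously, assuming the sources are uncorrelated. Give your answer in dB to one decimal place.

99.4 dB

Incoherent sources combine by intensity addition: L_total = 10·log₁₀(Σ 10^(L_i/10)).
Σ 10^(L/10) = 10^(86/10) + 10^(99/10) + 10^(86/10) = 8.739e+09.
L_total = 10·log₁₀(8.739e+09) = 99.41 dB.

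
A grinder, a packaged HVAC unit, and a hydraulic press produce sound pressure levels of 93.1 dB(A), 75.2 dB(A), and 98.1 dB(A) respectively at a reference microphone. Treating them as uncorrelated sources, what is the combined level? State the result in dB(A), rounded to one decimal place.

Incoherent sources combine by intensity addition: L_total = 10·log₁₀(Σ 10^(L_i/10)).
Σ 10^(L/10) = 10^(93.1/10) + 10^(75.2/10) + 10^(98.1/10) = 8.531e+09.
L_total = 10·log₁₀(8.531e+09) = 99.31 dB(A).

99.3 dB(A)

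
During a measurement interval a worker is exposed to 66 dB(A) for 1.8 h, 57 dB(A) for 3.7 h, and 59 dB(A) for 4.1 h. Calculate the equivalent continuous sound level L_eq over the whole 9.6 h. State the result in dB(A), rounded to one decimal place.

The energy average is taken in the linear domain: L_eq = 10·log₁₀[(Σ tᵢ·10^(Lᵢ/10))/T], T = 9.6 h.
Σ tᵢ·10^(Lᵢ/10) = 1.8·10^(66/10) + 3.7·10^(57/10) + 4.1·10^(59/10) = 1.228e+07.
L_eq = 10·log₁₀(1.228e+07/9.6) = 61.07 dB(A).

61.1 dB(A)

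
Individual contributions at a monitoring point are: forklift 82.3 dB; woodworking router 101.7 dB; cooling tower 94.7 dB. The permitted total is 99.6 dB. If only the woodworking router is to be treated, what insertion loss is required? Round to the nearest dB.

Everything except the woodworking router sums to 10^(82.3/10) + 10^(94.7/10) = 3.121e+09 in linear terms, 94.94 dB.
The limit corresponds to 10^(99.6/10) = 9.120e+09; subtracting the fixed part leaves 5.999e+09 for the woodworking router, i.e. 97.78 dB.
So the woodworking router must be reduced from 101.7 to 97.78 dB: IL = 3.92 dB.

4 dB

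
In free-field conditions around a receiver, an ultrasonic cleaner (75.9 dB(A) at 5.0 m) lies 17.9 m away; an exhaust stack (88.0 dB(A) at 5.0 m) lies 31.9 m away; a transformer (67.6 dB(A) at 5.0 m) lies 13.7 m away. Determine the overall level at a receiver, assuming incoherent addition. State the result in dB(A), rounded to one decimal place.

Propagate each source to the receiver with L = L_ref − 20·log₁₀(r/r_ref), then add intensities.
ultrasonic cleaner: 75.9 − 20·log₁₀(17.9/5.0) = 75.9 − 11.08 = 64.82 dB(A).
exhaust stack: 88.0 − 20·log₁₀(31.9/5.0) = 88.0 − 16.10 = 71.90 dB(A).
transformer: 67.6 − 20·log₁₀(13.7/5.0) = 67.6 − 8.76 = 58.84 dB(A).
Σ 10^(L/10) = 1.930e+07 → L_total = 10·log₁₀(1.930e+07) = 72.86 dB(A).

72.9 dB(A)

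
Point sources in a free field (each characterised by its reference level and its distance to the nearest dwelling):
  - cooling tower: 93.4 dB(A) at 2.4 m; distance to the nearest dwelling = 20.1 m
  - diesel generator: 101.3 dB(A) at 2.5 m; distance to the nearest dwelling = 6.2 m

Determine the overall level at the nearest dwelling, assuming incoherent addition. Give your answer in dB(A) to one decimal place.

93.5 dB(A)

Apply inverse-square spreading to bring every level to the receiver, then sum 10^(L/10).
cooling tower: 93.4 − 20·log₁₀(20.1/2.4) = 93.4 − 18.46 = 74.94 dB(A).
diesel generator: 101.3 − 20·log₁₀(6.2/2.5) = 101.3 − 7.89 = 93.41 dB(A).
Σ 10^(L/10) = 2.224e+09 → L_total = 10·log₁₀(2.224e+09) = 93.47 dB(A).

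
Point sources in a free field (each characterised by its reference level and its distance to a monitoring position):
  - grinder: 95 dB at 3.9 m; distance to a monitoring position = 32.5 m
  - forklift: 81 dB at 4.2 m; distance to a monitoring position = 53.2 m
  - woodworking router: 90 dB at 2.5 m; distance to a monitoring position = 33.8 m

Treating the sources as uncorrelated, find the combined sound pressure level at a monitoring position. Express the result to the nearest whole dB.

77 dB

Propagate each source to the receiver with L = L_ref − 20·log₁₀(r/r_ref), then add intensities.
grinder: 95 − 20·log₁₀(32.5/3.9) = 95 − 18.42 = 76.58 dB.
forklift: 81 − 20·log₁₀(53.2/4.2) = 81 − 22.05 = 58.95 dB.
woodworking router: 90 − 20·log₁₀(33.8/2.5) = 90 − 22.62 = 67.38 dB.
Σ 10^(L/10) = 5.179e+07 → L_total = 10·log₁₀(5.179e+07) = 77.14 dB.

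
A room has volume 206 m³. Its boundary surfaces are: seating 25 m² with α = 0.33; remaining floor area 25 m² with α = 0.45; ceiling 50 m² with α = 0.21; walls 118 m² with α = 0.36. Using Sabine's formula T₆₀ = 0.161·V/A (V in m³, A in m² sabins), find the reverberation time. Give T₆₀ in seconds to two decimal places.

0.46 s

A = Σ Sᵢαᵢ = 25·0.33 + 25·0.45 + 50·0.21 + 118·0.36 = 72.48 m².
T₆₀ = 0.161 × 206 / 72.48 = 0.458 s.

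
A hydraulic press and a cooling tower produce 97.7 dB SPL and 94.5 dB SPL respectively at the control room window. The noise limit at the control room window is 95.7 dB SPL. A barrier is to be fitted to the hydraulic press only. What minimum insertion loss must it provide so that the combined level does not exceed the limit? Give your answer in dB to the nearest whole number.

8 dB

Fixed contribution from the other source: Σ 10^(L/10) = 10^(94.5/10) = 2.818e+09 (94.50 dB SPL).
To meet 95.7 dB SPL overall, the treated hydraulic press may contribute at most 10^(95.7/10) − 2.818e+09 = 8.970e+08, i.e. 89.53 dB SPL.
So the hydraulic press must be reduced from 97.7 to 89.53 dB SPL: IL = 8.17 dB.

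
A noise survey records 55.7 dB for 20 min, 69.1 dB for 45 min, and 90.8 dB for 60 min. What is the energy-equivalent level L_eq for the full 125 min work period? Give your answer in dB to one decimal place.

Weight each interval's intensity by its duration and average over T = 125 min:
Σ tᵢ·10^(Lᵢ/10) = 20·10^(55.7/10) + 45·10^(69.1/10) + 60·10^(90.8/10) = 7.251e+10.
L_eq = 10·log₁₀(7.251e+10/125) = 87.63 dB.

87.6 dB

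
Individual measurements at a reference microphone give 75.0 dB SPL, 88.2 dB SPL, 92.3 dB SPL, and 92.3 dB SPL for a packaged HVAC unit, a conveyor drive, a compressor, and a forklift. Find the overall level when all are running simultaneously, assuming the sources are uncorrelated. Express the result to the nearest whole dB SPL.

Incoherent sources combine by intensity addition: L_total = 10·log₁₀(Σ 10^(L_i/10)).
Σ 10^(L/10) = 10^(75.0/10) + 10^(88.2/10) + 10^(92.3/10) + 10^(92.3/10) = 4.089e+09.
L_total = 10·log₁₀(4.089e+09) = 96.12 dB SPL.

96 dB SPL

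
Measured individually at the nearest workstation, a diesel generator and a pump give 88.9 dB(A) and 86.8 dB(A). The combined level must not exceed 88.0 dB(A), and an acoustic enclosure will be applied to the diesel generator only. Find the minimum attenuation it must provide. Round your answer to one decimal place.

Everything except the diesel generator sums to 10^(86.8/10) = 4.786e+08 in linear terms, 86.80 dB(A).
The limit corresponds to 10^(88.0/10) = 6.310e+08; subtracting the fixed part leaves 1.523e+08 for the diesel generator, i.e. 81.83 dB(A).
So the diesel generator must be reduced from 88.9 to 81.83 dB(A): IL = 7.07 dB.

7.1 dB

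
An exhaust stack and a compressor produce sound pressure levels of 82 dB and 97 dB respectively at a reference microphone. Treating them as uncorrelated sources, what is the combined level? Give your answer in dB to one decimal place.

For uncorrelated sources the intensities add, so convert each level to linear form, sum, and take 10·log₁₀ of the total.
Σ 10^(L/10) = 10^(82/10) + 10^(97/10) = 5.170e+09.
L_total = 10·log₁₀(5.170e+09) = 97.14 dB.

97.1 dB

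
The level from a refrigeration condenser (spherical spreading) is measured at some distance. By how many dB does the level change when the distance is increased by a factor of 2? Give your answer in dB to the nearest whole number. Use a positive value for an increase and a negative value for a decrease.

With spherical spreading the level changes by −20·log₁₀(r₂/r₁).
ΔL = −20·log₁₀(2) = -6.02 dB.

-6 dB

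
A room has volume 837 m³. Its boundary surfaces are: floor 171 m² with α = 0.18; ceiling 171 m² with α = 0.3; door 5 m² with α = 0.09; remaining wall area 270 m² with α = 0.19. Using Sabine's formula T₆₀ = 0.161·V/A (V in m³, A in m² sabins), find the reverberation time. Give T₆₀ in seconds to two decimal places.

A = Σ Sᵢαᵢ = 171·0.18 + 171·0.3 + 5·0.09 + 270·0.19 = 133.83 m².
T₆₀ = 0.161·V/A = 0.161·837/133.83 = 1.007 s.

1.01 s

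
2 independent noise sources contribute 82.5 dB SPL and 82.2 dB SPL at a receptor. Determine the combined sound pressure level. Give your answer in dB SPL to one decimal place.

85.4 dB SPL

Incoherent sources combine by intensity addition: L_total = 10·log₁₀(Σ 10^(L_i/10)).
Σ 10^(L/10) = 10^(82.5/10) + 10^(82.2/10) = 3.438e+08.
L_total = 10·log₁₀(3.438e+08) = 85.36 dB SPL.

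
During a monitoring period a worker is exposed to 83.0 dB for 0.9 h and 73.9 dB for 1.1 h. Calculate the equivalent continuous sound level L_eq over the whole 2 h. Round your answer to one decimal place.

80.1 dB

L_eq = 10·log₁₀[(1/T)·Σ tᵢ·10^(Lᵢ/10)] with T = 2 h.
Σ tᵢ·10^(Lᵢ/10) = 0.9·10^(83.0/10) + 1.1·10^(73.9/10) = 2.066e+08.
L_eq = 10·log₁₀(2.066e+08/2) = 80.14 dB.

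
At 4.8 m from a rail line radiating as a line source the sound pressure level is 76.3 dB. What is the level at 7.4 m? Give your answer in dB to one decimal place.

74.4 dB

For a line source, L₂ = L₁ − 10·log₁₀(r₂/r₁).
L₂ = 76.3 − 10·log₁₀(7.4/4.8) = 76.3 − 1.880 = 74.42 dB.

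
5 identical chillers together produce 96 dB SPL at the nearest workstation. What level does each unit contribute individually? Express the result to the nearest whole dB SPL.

89 dB SPL

For N identical incoherent sources L_total = L₁ + 10·log₁₀ N, so L₁ = 96 − 10·log₁₀(5) = 96 − 6.990.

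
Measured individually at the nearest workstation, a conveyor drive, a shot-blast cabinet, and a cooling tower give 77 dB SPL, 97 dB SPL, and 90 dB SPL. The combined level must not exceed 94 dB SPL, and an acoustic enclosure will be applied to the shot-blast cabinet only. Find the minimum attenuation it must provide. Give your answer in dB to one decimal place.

The untreated sources together contribute 10^(77/10) + 10^(90/10) = 1.050e+09, i.e. 90.21 dB SPL.
To meet 94 dB SPL overall, the treated shot-blast cabinet may contribute at most 10^(94/10) − 1.050e+09 = 1.462e+09, i.e. 91.65 dB SPL.
So the shot-blast cabinet must be reduced from 97 to 91.65 dB SPL: IL = 5.35 dB.

5.4 dB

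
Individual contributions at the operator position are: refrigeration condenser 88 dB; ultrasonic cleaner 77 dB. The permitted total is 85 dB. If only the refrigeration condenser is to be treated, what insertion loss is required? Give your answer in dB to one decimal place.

Everything except the refrigeration condenser sums to 10^(77/10) = 5.012e+07 in linear terms, 77.00 dB.
To meet 85 dB overall, the treated refrigeration condenser may contribute at most 10^(85/10) − 5.012e+07 = 2.661e+08, i.e. 84.25 dB.
So the refrigeration condenser must be reduced from 88 to 84.25 dB: IL = 3.75 dB.

3.7 dB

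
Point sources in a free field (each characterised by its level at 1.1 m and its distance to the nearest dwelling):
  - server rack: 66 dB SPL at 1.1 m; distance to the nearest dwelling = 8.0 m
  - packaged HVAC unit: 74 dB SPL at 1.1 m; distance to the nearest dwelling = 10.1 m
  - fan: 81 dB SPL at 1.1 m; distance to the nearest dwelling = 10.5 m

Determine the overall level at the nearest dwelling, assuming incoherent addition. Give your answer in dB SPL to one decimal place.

62.4 dB SPL

Apply inverse-square spreading to bring every level to the receiver, then sum 10^(L/10).
server rack: 66 − 20·log₁₀(8.0/1.1) = 66 − 17.23 = 48.77 dB SPL.
packaged HVAC unit: 74 − 20·log₁₀(10.1/1.1) = 74 − 19.26 = 54.74 dB SPL.
fan: 81 − 20·log₁₀(10.5/1.1) = 81 − 19.60 = 61.40 dB SPL.
Σ 10^(L/10) = 1.755e+06 → L_total = 10·log₁₀(1.755e+06) = 62.44 dB SPL.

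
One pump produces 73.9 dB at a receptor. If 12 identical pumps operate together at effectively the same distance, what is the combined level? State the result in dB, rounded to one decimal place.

84.7 dB

L_total = L₁ + 10·log₁₀ N for N identical incoherent sources.
L_total = 73.9 + 10·log₁₀(12) = 73.9 + 10.792 = 84.69 dB.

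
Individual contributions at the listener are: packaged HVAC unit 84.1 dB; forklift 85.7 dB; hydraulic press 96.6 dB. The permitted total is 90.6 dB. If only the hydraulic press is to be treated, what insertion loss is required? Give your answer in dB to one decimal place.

9.4 dB

The untreated sources together contribute 10^(84.1/10) + 10^(85.7/10) = 6.286e+08, i.e. 87.98 dB.
To meet 90.6 dB overall, the treated hydraulic press may contribute at most 10^(90.6/10) − 6.286e+08 = 5.196e+08, i.e. 87.16 dB.
Required insertion loss = 96.6 − 87.16 = 9.44 dB.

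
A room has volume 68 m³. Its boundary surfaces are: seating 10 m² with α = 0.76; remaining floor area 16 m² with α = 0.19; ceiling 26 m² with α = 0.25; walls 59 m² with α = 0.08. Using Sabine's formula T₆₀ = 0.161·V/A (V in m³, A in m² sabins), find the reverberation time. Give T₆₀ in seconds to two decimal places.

A = Σ Sᵢαᵢ = 10·0.76 + 16·0.19 + 26·0.25 + 59·0.08 = 21.86 m².
T₆₀ = 0.161 × 68 / 21.86 = 0.501 s.

0.50 s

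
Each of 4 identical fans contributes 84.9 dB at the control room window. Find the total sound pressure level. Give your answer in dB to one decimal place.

90.9 dB

N identical incoherent sources raise the level by 10·log₁₀ N.
L_total = 84.9 + 10·log₁₀(4) = 84.9 + 6.021 = 90.92 dB.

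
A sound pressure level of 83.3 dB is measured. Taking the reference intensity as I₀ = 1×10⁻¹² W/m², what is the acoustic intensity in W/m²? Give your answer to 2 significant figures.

I = I₀·10^(L/10) = 10⁻¹² × 10^(83.3/10) = 10^(-3.670).

0.00021 W/m²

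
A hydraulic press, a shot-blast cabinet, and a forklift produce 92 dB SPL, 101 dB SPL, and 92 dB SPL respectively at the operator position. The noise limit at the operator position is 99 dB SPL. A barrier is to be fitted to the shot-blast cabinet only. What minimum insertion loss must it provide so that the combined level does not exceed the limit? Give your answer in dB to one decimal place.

Fixed contribution from the other sources: Σ 10^(L/10) = 10^(92/10) + 10^(92/10) = 3.170e+09 (95.01 dB SPL).
To meet 99 dB SPL overall, the treated shot-blast cabinet may contribute at most 10^(99/10) − 3.170e+09 = 4.773e+09, i.e. 96.79 dB SPL.
Required insertion loss = 101 − 96.79 = 4.21 dB.

4.2 dB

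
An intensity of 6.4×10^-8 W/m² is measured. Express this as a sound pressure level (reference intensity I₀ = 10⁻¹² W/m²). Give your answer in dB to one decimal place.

Dividing by I₀ shifts the exponent by 12: I/I₀ = 6.4×10^4.
L = 10·(0.8062 + 4) = 48.06 dB.

48.1 dB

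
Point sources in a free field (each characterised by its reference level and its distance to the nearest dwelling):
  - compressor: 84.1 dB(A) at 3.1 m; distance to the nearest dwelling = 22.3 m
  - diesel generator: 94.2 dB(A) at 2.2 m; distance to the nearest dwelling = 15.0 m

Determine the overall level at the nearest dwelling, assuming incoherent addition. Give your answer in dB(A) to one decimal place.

77.9 dB(A)

First find each source's level at the receiver (point-source: −20·log₁₀(r/r_ref)), then combine on an intensity basis.
compressor: 84.1 − 20·log₁₀(22.3/3.1) = 84.1 − 17.14 = 66.96 dB(A).
diesel generator: 94.2 − 20·log₁₀(15.0/2.2) = 94.2 − 16.67 = 77.53 dB(A).
Σ 10^(L/10) = 6.155e+07 → L_total = 10·log₁₀(6.155e+07) = 77.89 dB(A).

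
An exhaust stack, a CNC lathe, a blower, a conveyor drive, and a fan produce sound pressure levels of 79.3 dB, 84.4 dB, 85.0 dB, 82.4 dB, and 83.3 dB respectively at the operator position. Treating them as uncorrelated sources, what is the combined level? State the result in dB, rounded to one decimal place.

90.3 dB

Incoherent sources combine by intensity addition: L_total = 10·log₁₀(Σ 10^(L_i/10)).
Σ 10^(L/10) = 10^(79.3/10) + 10^(84.4/10) + 10^(85.0/10) + 10^(82.4/10) + 10^(83.3/10) = 1.064e+09.
L_total = 10·log₁₀(1.064e+09) = 90.27 dB.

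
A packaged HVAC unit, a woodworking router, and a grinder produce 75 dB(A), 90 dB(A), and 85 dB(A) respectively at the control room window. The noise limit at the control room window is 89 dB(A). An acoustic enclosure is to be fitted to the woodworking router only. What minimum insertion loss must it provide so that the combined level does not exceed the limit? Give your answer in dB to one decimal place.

Fixed contribution from the other sources: Σ 10^(L/10) = 10^(75/10) + 10^(85/10) = 3.479e+08 (85.41 dB(A)).
To meet 89 dB(A) overall, the treated woodworking router may contribute at most 10^(89/10) − 3.479e+08 = 4.465e+08, i.e. 86.50 dB(A).
Required insertion loss = 90 − 86.50 = 3.50 dB.

3.5 dB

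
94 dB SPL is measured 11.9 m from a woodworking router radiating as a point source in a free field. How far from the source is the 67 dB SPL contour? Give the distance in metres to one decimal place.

266.4 m

The 27.0 dB drop corresponds to a distance ratio of 10^(27.0/20) for a point source.
r₂ = 11.9·10^((94−67)/20) = 11.9·10^(27.0/20) = 266.41 m.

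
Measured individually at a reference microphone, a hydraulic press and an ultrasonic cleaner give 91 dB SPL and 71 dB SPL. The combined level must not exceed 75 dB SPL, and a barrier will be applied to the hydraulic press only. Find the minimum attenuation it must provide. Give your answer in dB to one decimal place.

Fixed contribution from the other source: Σ 10^(L/10) = 10^(71/10) = 1.259e+07 (71.00 dB SPL).
To meet 75 dB SPL overall, the treated hydraulic press may contribute at most 10^(75/10) − 1.259e+07 = 1.903e+07, i.e. 72.80 dB SPL.
Required insertion loss = 91 − 72.80 = 18.20 dB.

18.2 dB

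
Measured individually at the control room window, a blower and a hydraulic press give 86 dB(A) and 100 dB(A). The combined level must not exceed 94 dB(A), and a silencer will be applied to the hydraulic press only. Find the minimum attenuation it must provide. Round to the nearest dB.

Everything except the hydraulic press sums to 10^(86/10) = 3.981e+08 in linear terms, 86.00 dB(A).
To meet 94 dB(A) overall, the treated hydraulic press may contribute at most 10^(94/10) − 3.981e+08 = 2.114e+09, i.e. 93.25 dB(A).
So the hydraulic press must be reduced from 100 to 93.25 dB(A): IL = 6.75 dB.

7 dB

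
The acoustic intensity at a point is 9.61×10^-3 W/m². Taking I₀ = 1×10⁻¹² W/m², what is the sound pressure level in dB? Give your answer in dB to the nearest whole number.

100 dB

L = 10·log₁₀(I/I₀) = 10·log₁₀(9.61×10^-3/10⁻¹²) = 10·log₁₀(9.61×10^9).
L = 10·(0.9827 + 9) = 99.83 dB.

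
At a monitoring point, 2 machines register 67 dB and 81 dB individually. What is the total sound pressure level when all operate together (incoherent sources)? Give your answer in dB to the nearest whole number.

81 dB

Incoherent sources combine by intensity addition: L_total = 10·log₁₀(Σ 10^(L_i/10)).
Σ 10^(L/10) = 10^(67/10) + 10^(81/10) = 1.309e+08.
L_total = 10·log₁₀(1.309e+08) = 81.17 dB.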